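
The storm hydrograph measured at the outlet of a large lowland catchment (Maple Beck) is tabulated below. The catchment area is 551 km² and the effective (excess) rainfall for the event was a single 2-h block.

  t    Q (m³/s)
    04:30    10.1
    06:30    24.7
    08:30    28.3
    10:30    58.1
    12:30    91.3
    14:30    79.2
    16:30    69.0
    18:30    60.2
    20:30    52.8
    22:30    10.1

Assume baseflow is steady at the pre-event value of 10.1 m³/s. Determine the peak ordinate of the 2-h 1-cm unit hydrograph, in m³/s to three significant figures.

Direct runoff: 0.0, 14.6, 18.2, 48.0, 81.2, 69.1, 58.9, 50.1, 42.7, 0.0 m³/s; ΣQ_DR = 382.8 m³/s, peak = 81.2 m³/s.
Runoff depth d = ΣQ_DR·Δt / A = 382.8 × 7200 / (551 km²) = 5.002 mm.
The 1-cm UH is the DRH scaled by (10 mm)/d, so U_p = 81.2 × 10/5.002 = 162 m³/s.

U_p ≈ 162 m³/s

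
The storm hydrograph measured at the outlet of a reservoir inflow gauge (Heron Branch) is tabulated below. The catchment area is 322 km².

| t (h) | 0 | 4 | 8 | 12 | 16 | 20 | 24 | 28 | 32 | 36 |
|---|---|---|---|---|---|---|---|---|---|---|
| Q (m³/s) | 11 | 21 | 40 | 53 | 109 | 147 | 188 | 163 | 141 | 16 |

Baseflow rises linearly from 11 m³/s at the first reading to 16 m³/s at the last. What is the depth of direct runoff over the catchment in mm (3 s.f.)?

d ≈ 33.7 mm

Direct runoff: 0.00, 9.44, 27.89, 40.33, 95.78, 133.22, 173.67, 148.11, 125.56, 0.00 m³/s; ΣQ_DR = 754.0 m³/s.
V = ΣQ_DR · Δt = 754.0 × 14400 s = 1.086 × 10^7 m³.
Over A = 322 km², depth = V / A = 33.7 mm.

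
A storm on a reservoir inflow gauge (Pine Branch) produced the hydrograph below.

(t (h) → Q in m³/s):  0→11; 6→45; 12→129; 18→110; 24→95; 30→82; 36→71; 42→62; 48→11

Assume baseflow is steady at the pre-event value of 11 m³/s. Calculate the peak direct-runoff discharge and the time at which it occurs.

Subtracting baseflow gives direct-runoff ordinates: 0.0, 34.0, 118.0, 99.0, 84.0, 71.0, 60.0, 51.0, 0.0 m³/s.
The maximum is 118.0 m³/s, occurring at the reading for t = 12 h.

Q_p = 118.0 m³/s at t = 12 h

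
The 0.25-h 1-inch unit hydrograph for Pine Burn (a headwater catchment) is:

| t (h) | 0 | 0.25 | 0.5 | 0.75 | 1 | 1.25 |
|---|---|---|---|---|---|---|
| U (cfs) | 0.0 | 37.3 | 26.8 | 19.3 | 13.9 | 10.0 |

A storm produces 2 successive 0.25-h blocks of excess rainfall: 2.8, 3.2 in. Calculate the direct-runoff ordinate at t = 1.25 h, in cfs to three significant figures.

Q ≈ 72.5 cfs

By discrete convolution, Q_j = Σ (P_i / 1 in) · U_{j−i}.
At t = 1.25 h (j=5): Q = (2.8/1)·10.0 + (3.2/1)·13.9 = 72.5 cfs.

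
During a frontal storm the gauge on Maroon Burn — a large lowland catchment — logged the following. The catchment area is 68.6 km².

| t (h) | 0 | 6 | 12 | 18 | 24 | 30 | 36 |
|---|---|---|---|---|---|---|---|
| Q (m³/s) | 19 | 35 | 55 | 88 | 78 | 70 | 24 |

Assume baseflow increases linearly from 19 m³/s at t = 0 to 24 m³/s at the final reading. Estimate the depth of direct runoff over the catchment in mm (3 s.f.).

d ≈ 68.8 mm

Direct runoff: 0.00, 15.17, 34.33, 66.50, 55.67, 46.83, 0.00 m³/s; ΣQ_DR = 218.5 m³/s.
V = ΣQ_DR · Δt = 218.5 × 21600 s = 4.720 × 10^6 m³.
Over A = 68.6 km², depth = V / A = 68.8 mm.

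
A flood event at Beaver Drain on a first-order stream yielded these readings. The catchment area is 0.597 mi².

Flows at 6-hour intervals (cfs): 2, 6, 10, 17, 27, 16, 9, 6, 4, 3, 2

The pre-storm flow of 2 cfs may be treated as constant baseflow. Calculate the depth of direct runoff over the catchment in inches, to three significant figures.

d ≈ 1.25 in

Direct runoff: 0.0, 4.0, 8.0, 15.0, 25.0, 14.0, 7.0, 4.0, 2.0, 1.0, 0.0 cfs; ΣQ_DR = 80.00 cfs.
V = ΣQ_DR · Δt = 80.00 × 21600 s = 1.728 × 10^6 ft³.
Over A = 0.597 mi², depth = V / A = 1.25 in.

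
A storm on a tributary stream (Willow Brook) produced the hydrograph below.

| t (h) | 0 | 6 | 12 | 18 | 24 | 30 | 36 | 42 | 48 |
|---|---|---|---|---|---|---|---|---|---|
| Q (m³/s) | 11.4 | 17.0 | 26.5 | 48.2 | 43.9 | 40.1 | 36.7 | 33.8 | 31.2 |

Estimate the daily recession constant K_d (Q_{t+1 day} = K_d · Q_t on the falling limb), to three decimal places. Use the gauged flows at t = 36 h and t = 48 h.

K_d ≈ 0.723

Between t = 36 h and t = 48 h the flow falls from 36.7 to 31.2 m³/s over 2×6 h = 12 h.
Per-interval ratio K = (31.2/36.7)^(1/2) = 0.9220; K_d = K^(24/6) = 0.723.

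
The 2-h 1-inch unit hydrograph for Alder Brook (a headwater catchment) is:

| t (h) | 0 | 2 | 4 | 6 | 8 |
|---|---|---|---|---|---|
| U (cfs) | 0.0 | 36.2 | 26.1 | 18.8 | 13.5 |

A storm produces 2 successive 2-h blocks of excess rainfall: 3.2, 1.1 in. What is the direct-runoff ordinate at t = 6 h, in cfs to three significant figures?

Q ≈ 88.9 cfs

By discrete convolution, Q_j = Σ (P_i / 1 in) · U_{j−i}.
At t = 6 h (j=3): Q = (3.2/1)·18.8 + (1.1/1)·26.1 = 88.9 cfs.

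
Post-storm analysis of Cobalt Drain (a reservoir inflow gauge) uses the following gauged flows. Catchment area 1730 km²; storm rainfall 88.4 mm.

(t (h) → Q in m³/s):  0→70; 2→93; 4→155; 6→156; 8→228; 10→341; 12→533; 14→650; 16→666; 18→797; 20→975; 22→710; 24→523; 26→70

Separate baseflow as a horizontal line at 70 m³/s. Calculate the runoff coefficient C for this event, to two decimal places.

C ≈ 0.23

ΣQ_DR = 4987 m³/s; V = ΣQ_DR·Δt = 3.591 × 10^7 m³.
Runoff depth d = V / A = 20.76 mm.
C = d / P = 20.76 / 88.4 = 0.23.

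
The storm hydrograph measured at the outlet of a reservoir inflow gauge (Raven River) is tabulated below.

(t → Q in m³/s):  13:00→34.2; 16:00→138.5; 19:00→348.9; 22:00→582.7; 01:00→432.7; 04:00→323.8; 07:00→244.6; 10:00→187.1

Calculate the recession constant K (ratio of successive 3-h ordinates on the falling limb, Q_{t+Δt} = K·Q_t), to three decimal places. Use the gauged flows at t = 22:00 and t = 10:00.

Using the recession-limb readings at t = 22:00 and t = 10:00: Q falls from 582.7 to 187.1 m³/s over 4 intervals.
K = (Q₂/Q₁)^(1/4) = (187.1/582.7)^(1/4) = 0.753.

K ≈ 0.753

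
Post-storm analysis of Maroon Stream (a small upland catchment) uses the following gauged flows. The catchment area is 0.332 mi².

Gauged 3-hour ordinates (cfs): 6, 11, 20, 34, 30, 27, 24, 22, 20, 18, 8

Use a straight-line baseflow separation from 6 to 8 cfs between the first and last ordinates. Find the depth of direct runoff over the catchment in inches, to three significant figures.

d ≈ 2.00 in

Direct runoff: 0.00, 4.80, 13.60, 27.40, 23.20, 20.00, 16.80, 14.60, 12.40, 10.20, 0.00 cfs; ΣQ_DR = 143.0 cfs.
V = ΣQ_DR · Δt = 143.0 × 10800 s = 1.544 × 10^6 ft³.
Over A = 0.332 mi², depth = V / A = 2.00 in.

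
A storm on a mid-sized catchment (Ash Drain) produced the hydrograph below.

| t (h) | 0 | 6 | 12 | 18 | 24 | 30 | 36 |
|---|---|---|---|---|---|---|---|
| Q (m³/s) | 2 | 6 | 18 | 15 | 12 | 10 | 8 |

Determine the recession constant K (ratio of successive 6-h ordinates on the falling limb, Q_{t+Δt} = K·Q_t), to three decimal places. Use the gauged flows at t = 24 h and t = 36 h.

K ≈ 0.816

Using the recession-limb readings at t = 24 h and t = 36 h: Q falls from 12 to 8 m³/s over 2 intervals.
K = (Q₂/Q₁)^(1/2) = (8/12)^(1/2) = 0.816.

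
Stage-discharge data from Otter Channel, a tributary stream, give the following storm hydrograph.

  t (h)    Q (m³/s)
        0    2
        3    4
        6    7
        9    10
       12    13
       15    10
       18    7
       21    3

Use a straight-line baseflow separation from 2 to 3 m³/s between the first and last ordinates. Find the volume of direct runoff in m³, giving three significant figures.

Direct-runoff ordinates (Q − Q_b): 0.00, 1.86, 4.71, 7.57, 10.43, 7.29, 4.14, 0.00 m³/s.
ΣQ_DR = 36.00 m³/s.
With Δt = 3 h = 10800 s, V = ΣQ_DR · Δt = 36.00 × 10800 = 3.89 × 10^5 m³.

V ≈ 3.89 × 10^5 m³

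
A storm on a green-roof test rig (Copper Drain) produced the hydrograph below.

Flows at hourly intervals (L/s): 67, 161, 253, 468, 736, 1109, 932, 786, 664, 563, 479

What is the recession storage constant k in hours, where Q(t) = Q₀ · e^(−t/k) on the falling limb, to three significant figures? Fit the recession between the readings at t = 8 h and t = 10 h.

k ≈ 6.12 h

On the falling limb, Q drops from 664 to 479 L/s between t = 8 h and t = 10 h (Δt = 2 h).
k = −Δt / ln(Q₂/Q₁) = −2 / ln(479/664) = 6.12 h.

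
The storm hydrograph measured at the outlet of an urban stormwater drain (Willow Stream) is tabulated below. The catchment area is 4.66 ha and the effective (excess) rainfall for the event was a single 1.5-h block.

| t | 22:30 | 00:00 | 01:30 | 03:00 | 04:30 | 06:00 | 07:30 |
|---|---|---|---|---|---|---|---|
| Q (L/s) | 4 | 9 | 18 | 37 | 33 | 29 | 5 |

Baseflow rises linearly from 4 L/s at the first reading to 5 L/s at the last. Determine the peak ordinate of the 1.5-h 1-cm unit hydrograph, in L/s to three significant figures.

U_p ≈ 27.1 L/s

Direct runoff: 0.00, 4.83, 13.67, 32.50, 28.33, 24.17, 0.00 L/s; ΣQ_DR = 103.5 L/s, peak = 32.50 L/s.
Runoff depth d = ΣQ_DR·Δt / A = 103.5 × 5400 / (4.66 ha) = 11.99 mm.
The 1-cm UH is the DRH scaled by (10 mm)/d, so U_p = 32.50 × 10/11.99 = 27.1 L/s.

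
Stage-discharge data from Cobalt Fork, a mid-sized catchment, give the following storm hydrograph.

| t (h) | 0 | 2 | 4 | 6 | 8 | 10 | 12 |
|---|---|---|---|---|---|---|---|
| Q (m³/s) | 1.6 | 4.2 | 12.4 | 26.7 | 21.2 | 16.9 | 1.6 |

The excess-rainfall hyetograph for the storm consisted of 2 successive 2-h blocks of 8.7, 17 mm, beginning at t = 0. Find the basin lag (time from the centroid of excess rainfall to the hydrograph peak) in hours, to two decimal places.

Centroid of excess rainfall: t_c = Σ P_i·t̄_i / ΣP_i = 2.3230 h (block centres at 1, 3 h).
Hydrograph peak occurs at t = 6 h, so basin lag t_L = 6 − 2.3230 = 3.68 h.

t_L ≈ 3.68 h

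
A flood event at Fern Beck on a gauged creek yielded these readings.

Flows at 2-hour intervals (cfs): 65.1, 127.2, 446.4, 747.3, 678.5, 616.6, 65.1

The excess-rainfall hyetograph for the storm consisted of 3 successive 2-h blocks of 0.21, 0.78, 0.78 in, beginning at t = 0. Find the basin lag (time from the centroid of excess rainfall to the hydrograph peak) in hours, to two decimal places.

Centroid of excess rainfall: t_c = Σ P_i·t̄_i / ΣP_i = 3.6441 h (block centres at 1, 3, 5 h).
Hydrograph peak occurs at t = 6 h, so basin lag t_L = 6 − 3.6441 = 2.36 h.

t_L ≈ 2.36 h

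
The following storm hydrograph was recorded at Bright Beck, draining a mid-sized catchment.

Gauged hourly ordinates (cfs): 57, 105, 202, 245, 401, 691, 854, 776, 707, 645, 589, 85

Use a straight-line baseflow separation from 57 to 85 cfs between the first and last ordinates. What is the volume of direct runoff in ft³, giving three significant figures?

V ≈ 1.62 × 10^7 ft³

Direct-runoff ordinates (Q − Q_b): 0.00, 45.45, 139.91, 180.36, 333.82, 621.27, 781.73, 701.18, 629.64, 565.09, 506.55, 0.00 cfs.
ΣQ_DR = 4505 cfs.
With Δt = 1 h = 3600 s, V = ΣQ_DR · Δt = 4505 × 3600 = 1.62 × 10^7 ft³.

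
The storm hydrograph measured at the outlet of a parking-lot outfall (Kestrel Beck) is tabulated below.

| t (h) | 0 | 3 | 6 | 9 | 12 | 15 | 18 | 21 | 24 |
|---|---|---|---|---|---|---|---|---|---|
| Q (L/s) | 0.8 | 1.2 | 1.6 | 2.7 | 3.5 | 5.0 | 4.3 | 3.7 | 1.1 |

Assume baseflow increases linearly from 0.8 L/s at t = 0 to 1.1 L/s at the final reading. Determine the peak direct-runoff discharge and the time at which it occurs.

Subtracting baseflow gives direct-runoff ordinates: 0.00, 0.36, 0.72, 1.79, 2.55, 4.01, 3.27, 2.64, 0.00 L/s.
The maximum is 4.01 L/s, occurring at the reading for t = 15 h.

Q_p = 4.01 L/s at t = 15 h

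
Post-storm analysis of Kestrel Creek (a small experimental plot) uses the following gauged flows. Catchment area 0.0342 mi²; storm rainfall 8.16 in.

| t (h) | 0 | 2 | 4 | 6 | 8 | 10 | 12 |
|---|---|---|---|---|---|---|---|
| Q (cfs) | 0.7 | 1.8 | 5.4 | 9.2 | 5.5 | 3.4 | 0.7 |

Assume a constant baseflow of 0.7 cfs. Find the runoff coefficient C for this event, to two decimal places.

C ≈ 0.24

ΣQ_DR = 21.80 cfs; V = ΣQ_DR·Δt = 1.570 × 10^5 ft³.
Runoff depth d = V / A = 1.975 in.
C = d / P = 1.975 / 8.16 = 0.24.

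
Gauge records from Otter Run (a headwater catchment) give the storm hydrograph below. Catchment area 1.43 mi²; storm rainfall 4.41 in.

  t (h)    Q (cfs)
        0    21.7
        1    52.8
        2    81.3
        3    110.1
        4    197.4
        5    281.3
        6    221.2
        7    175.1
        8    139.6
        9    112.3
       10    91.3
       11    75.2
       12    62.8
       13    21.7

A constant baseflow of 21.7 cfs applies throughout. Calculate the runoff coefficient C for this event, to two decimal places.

ΣQ_DR = 1340 cfs; V = ΣQ_DR·Δt = 4.824 × 10^6 ft³.
Runoff depth d = V / A = 1.452 in.
C = d / P = 1.452 / 4.41 = 0.33.

C ≈ 0.33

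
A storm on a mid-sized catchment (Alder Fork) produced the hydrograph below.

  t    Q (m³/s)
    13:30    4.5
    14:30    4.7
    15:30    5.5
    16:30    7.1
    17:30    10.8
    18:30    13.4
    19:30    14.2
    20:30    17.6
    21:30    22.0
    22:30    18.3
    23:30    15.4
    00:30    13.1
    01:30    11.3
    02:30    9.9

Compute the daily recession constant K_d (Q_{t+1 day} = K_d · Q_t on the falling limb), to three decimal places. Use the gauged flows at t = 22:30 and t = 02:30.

K_d ≈ 0.025

Between t = 22:30 and t = 02:30 the flow falls from 18.3 to 9.9 m³/s over 4×1 h = 4 h.
Per-interval ratio K = (9.9/18.3)^(1/4) = 0.8576; K_d = K^(24/1) = 0.025.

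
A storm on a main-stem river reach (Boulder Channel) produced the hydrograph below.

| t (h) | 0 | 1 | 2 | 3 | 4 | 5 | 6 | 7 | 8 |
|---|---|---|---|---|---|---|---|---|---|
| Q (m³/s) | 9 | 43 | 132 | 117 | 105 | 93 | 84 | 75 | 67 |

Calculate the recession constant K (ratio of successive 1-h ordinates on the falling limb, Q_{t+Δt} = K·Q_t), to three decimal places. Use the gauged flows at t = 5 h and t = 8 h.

K ≈ 0.896

Using the recession-limb readings at t = 5 h and t = 8 h: Q falls from 93 to 67 m³/s over 3 intervals.
K = (Q₂/Q₁)^(1/3) = (67/93)^(1/3) = 0.896.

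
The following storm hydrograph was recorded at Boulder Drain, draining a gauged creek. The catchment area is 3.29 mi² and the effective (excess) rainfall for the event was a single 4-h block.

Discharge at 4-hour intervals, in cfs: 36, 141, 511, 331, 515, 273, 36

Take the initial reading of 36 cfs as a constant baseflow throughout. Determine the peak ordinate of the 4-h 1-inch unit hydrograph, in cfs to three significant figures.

Direct runoff: 0.0, 105.0, 475.0, 295.0, 479.0, 237.0, 0.0 cfs; ΣQ_DR = 1591 cfs, peak = 479.0 cfs.
Runoff depth d = ΣQ_DR·Δt / A = 1591 × 14400 / (3.29 mi²) = 2.997 in.
The 1-inch UH is the DRH scaled by (1 in)/d, so U_p = 479.0 × 1/2.997 = 160 cfs.

U_p ≈ 160 cfs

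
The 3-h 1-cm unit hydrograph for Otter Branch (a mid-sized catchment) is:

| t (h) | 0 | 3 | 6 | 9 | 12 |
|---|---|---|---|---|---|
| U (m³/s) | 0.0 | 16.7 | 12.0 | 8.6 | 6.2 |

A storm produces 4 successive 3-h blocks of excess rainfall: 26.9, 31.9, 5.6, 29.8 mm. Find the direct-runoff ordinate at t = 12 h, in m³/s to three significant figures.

Q ≈ 101 m³/s

By discrete convolution, Q_j = Σ (P_i / 10 mm) · U_{j−i}.
At t = 12 h (j=4): Q = (26.9/10)·6.2 + (31.9/10)·8.6 + (5.6/10)·12.0 + (29.8/10)·16.7 = 101 m³/s.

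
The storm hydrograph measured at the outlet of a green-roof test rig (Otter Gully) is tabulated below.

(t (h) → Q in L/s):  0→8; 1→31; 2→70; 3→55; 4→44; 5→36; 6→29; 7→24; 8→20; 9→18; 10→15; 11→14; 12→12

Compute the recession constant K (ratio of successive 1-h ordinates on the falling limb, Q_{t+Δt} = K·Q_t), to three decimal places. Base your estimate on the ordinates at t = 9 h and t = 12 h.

K ≈ 0.874

Using the recession-limb readings at t = 9 h and t = 12 h: Q falls from 18 to 12 L/s over 3 intervals.
K = (Q₂/Q₁)^(1/3) = (12/18)^(1/3) = 0.874.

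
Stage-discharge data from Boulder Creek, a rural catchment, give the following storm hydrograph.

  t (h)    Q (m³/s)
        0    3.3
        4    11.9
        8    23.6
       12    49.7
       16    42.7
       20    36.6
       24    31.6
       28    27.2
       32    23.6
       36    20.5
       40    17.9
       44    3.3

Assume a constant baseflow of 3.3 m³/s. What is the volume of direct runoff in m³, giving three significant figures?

Direct-runoff ordinates (Q − Q_b): 0.0, 8.6, 20.3, 46.4, 39.4, 33.3, 28.3, 23.9, 20.3, 17.2, 14.6, 0.0 m³/s.
ΣQ_DR = 252.3 m³/s.
With Δt = 4 h = 14400 s, V = ΣQ_DR · Δt = 252.3 × 14400 = 3.63 × 10^6 m³.

V ≈ 3.63 × 10^6 m³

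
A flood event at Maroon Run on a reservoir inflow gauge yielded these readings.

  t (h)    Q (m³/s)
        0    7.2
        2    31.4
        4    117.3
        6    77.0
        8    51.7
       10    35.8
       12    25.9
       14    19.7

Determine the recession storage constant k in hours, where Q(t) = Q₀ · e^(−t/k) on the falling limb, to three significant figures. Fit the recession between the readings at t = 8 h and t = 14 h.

On the falling limb, Q drops from 51.7 to 19.7 m³/s between t = 8 h and t = 14 h (Δt = 6 h).
k = −Δt / ln(Q₂/Q₁) = −6 / ln(19.7/51.7) = 6.22 h.

k ≈ 6.22 h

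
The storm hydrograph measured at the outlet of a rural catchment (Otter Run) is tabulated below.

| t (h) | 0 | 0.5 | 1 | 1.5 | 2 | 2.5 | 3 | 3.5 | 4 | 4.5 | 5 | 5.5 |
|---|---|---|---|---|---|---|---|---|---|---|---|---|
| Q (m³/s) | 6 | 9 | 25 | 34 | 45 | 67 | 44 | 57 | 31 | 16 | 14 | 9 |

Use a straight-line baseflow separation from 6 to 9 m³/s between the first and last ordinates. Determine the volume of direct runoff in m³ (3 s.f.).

Direct-runoff ordinates (Q − Q_b): 0.00, 2.73, 18.45, 27.18, 37.91, 59.64, 36.36, 49.09, 22.82, 7.55, 5.27, 0.00 m³/s.
ΣQ_DR = 267.0 m³/s.
With Δt = 0.5 h = 1800 s, V = ΣQ_DR · Δt = 267.0 × 1800 = 4.81 × 10^5 m³.

V ≈ 4.81 × 10^5 m³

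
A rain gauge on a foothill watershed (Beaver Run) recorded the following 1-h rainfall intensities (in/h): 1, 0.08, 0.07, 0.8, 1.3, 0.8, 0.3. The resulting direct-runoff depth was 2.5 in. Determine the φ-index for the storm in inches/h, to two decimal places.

Only the 4 blocks with intensity above φ contribute runoff: 1, 0.8, 1.3, 0.8 in/h.
Σ(I−φ)·Δt = d  ⇒  (1+0.8+1.3+0.8 − 4φ)·1 = 2.5
φ = (3.900 − 2.5/1) / 4 = 0.35 in/h.

φ ≈ 0.35 in/h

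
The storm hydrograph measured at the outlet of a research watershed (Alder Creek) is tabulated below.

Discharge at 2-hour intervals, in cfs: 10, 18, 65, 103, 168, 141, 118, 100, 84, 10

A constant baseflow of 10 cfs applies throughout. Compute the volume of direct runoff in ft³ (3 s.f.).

Direct-runoff ordinates (Q − Q_b): 0.0, 8.0, 55.0, 93.0, 158.0, 131.0, 108.0, 90.0, 74.0, 0.0 cfs.
ΣQ_DR = 717.0 cfs.
With Δt = 2 h = 7200 s, V = ΣQ_DR · Δt = 717.0 × 7200 = 5.16 × 10^6 ft³.

V ≈ 5.16 × 10^6 ft³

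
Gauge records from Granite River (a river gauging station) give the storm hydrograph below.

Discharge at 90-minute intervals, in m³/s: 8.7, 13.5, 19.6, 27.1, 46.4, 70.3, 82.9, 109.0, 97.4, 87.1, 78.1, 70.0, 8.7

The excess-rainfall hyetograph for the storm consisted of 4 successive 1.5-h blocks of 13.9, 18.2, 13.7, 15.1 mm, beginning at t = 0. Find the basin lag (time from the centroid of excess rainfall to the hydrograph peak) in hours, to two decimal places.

t_L ≈ 7.51 h

Centroid of excess rainfall: t_c = Σ P_i·t̄_i / ΣP_i = 2.9889 h (block centres at 0.75, 2.25, 3.75, 5.25 h).
Hydrograph peak occurs at t = 10.5 h, so basin lag t_L = 10.5 − 2.9889 = 7.51 h.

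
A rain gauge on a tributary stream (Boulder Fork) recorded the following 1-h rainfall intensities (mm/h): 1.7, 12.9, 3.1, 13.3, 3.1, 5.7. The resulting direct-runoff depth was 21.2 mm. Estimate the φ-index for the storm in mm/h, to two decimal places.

φ ≈ 3.57 mm/h

Only the 3 blocks with intensity above φ contribute runoff: 12.9, 13.3, 5.7 mm/h.
Σ(I−φ)·Δt = d  ⇒  (12.9+13.3+5.7 − 3φ)·1 = 21.2
φ = (31.90 − 21.2/1) / 3 = 3.57 mm/h.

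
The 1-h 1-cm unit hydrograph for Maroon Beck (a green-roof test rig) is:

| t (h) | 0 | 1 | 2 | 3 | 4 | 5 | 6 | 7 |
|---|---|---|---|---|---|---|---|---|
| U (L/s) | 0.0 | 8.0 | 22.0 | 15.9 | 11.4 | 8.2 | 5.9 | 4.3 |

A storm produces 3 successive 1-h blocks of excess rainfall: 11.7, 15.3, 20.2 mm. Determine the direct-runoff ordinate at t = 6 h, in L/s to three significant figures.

Q ≈ 42.5 L/s

By discrete convolution, Q_j = Σ (P_i / 10 mm) · U_{j−i}.
At t = 6 h (j=6): Q = (11.7/10)·5.9 + (15.3/10)·8.2 + (20.2/10)·11.4 = 42.5 L/s.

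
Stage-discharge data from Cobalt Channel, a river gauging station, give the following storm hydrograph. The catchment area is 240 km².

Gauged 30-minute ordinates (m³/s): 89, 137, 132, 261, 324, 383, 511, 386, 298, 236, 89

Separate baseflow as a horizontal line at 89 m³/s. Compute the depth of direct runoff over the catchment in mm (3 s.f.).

d ≈ 14.0 mm

Direct runoff: 0.0, 48.0, 43.0, 172.0, 235.0, 294.0, 422.0, 297.0, 209.0, 147.0, 0.0 m³/s; ΣQ_DR = 1867 m³/s.
V = ΣQ_DR · Δt = 1867 × 1800 s = 3.361 × 10^6 m³.
Over A = 240 km², depth = V / A = 14.0 mm.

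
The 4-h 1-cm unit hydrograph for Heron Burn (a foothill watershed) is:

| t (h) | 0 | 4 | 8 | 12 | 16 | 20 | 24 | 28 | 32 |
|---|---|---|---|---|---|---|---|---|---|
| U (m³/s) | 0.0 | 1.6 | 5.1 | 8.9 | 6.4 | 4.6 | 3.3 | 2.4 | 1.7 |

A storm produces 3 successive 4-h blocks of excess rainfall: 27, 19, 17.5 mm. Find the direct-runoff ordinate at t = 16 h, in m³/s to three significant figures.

Q ≈ 43.1 m³/s

By discrete convolution, Q_j = Σ (P_i / 10 mm) · U_{j−i}.
At t = 16 h (j=4): Q = (27/10)·6.4 + (19/10)·8.9 + (17.5/10)·5.1 = 43.1 m³/s.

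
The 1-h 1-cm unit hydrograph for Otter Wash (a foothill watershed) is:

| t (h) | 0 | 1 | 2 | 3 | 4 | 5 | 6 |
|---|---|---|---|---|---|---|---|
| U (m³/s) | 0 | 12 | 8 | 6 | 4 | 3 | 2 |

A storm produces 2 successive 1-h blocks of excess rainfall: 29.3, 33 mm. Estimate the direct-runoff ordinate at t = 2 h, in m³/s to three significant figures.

By discrete convolution, Q_j = Σ (P_i / 10 mm) · U_{j−i}.
At t = 2 h (j=2): Q = (29.3/10)·8 + (33/10)·12 = 63.0 m³/s.

Q ≈ 63.0 m³/s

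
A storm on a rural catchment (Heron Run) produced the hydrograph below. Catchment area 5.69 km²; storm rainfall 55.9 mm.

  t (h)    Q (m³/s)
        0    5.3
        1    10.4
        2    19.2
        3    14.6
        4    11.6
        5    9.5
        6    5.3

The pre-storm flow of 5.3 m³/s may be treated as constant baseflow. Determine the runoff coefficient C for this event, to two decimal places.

ΣQ_DR = 38.80 m³/s; V = ΣQ_DR·Δt = 1.397 × 10^5 m³.
Runoff depth d = V / A = 24.55 mm.
C = d / P = 24.55 / 55.9 = 0.44.

C ≈ 0.44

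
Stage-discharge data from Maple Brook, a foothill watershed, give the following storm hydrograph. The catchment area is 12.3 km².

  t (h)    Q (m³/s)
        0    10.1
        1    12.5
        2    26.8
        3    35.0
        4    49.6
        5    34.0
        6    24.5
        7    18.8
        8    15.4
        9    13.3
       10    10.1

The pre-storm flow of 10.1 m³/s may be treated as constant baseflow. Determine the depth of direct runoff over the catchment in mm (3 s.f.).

d ≈ 40.7 mm

Direct runoff: 0.0, 2.4, 16.7, 24.9, 39.5, 23.9, 14.4, 8.7, 5.3, 3.2, 0.0 m³/s; ΣQ_DR = 139.0 m³/s.
V = ΣQ_DR · Δt = 139.0 × 3600 s = 5.004 × 10^5 m³.
Over A = 12.3 km², depth = V / A = 40.7 mm.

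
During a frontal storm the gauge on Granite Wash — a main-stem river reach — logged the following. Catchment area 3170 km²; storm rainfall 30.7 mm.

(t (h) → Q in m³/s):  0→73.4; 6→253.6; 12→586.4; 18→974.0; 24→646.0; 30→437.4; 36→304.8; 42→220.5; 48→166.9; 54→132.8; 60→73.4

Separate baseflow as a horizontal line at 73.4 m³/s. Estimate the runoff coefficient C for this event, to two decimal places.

C ≈ 0.68

ΣQ_DR = 3062 m³/s; V = ΣQ_DR·Δt = 6.613 × 10^7 m³.
Runoff depth d = V / A = 20.86 mm.
C = d / P = 20.86 / 30.7 = 0.68.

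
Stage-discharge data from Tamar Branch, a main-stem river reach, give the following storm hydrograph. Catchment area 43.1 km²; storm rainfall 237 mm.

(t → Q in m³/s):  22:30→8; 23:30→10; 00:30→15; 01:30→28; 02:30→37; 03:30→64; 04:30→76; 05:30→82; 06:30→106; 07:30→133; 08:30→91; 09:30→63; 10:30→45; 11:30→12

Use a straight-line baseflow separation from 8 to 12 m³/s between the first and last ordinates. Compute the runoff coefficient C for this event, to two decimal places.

C ≈ 0.22

ΣQ_DR = 630.0 m³/s; V = ΣQ_DR·Δt = 2.268 × 10^6 m³.
Runoff depth d = V / A = 52.62 mm.
C = d / P = 52.62 / 237 = 0.22.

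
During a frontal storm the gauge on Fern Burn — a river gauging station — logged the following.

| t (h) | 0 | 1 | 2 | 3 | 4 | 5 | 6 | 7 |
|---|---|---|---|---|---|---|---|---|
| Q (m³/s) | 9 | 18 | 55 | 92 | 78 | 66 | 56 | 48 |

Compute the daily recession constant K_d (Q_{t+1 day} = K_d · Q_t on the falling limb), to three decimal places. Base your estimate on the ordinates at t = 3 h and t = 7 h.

Between t = 3 h and t = 7 h the flow falls from 92 to 48 m³/s over 4×1 h = 4 h.
Per-interval ratio K = (48/92)^(1/4) = 0.8499; K_d = K^(24/1) = 0.020.

K_d ≈ 0.020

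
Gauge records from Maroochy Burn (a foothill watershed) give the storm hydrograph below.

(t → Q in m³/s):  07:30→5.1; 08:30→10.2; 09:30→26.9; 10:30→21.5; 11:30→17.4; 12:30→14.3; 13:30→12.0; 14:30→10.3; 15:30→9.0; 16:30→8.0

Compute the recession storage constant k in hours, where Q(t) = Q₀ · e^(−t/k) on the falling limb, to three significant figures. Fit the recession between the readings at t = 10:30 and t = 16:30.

k ≈ 6.07 h

On the falling limb, Q drops from 21.5 to 8.0 m³/s between t = 10:30 and t = 16:30 (Δt = 6 h).
k = −Δt / ln(Q₂/Q₁) = −6 / ln(8.0/21.5) = 6.07 h.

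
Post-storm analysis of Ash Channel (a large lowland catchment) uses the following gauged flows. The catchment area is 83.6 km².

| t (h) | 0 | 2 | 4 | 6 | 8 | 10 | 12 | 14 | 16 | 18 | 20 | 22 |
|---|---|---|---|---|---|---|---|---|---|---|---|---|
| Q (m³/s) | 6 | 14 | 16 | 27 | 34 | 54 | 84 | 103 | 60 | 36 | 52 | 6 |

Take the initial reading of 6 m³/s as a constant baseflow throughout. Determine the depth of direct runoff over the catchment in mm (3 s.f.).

Direct runoff: 0.0, 8.0, 10.0, 21.0, 28.0, 48.0, 78.0, 97.0, 54.0, 30.0, 46.0, 0.0 m³/s; ΣQ_DR = 420.0 m³/s.
V = ΣQ_DR · Δt = 420.0 × 7200 s = 3.024 × 10^6 m³.
Over A = 83.6 km², depth = V / A = 36.2 mm.

d ≈ 36.2 mm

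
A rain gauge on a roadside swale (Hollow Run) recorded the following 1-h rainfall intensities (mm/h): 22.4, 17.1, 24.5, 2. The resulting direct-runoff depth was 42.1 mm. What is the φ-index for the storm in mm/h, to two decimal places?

Only the 3 blocks with intensity above φ contribute runoff: 22.4, 17.1, 24.5 mm/h.
Σ(I−φ)·Δt = d  ⇒  (22.4+17.1+24.5 − 3φ)·1 = 42.1
φ = (64.00 − 42.1/1) / 3 = 7.30 mm/h.

φ ≈ 7.30 mm/h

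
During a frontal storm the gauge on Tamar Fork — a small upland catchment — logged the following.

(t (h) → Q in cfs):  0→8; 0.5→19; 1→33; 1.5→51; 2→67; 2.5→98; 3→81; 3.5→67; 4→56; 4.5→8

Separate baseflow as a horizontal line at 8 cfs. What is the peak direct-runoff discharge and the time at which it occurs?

Q_p = 90.0 cfs at t = 2.5 h

Subtracting baseflow gives direct-runoff ordinates: 0.0, 11.0, 25.0, 43.0, 59.0, 90.0, 73.0, 59.0, 48.0, 0.0 cfs.
The maximum is 90.0 cfs, occurring at the reading for t = 2.5 h.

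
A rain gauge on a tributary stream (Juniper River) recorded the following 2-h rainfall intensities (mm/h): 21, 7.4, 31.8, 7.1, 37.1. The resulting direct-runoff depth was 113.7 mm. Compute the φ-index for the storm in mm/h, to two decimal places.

φ ≈ 11.02 mm/h

Only the 3 blocks with intensity above φ contribute runoff: 21, 31.8, 37.1 mm/h.
Σ(I−φ)·Δt = d  ⇒  (21+31.8+37.1 − 3φ)·2 = 113.7
φ = (89.90 − 113.7/2) / 3 = 11.02 mm/h.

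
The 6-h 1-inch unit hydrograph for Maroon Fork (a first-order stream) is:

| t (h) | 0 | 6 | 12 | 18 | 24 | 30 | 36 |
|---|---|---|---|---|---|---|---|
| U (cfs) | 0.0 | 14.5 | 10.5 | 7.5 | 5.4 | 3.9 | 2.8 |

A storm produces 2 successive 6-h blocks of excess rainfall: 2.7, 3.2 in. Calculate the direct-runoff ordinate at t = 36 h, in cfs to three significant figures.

Q ≈ 20.0 cfs

By discrete convolution, Q_j = Σ (P_i / 1 in) · U_{j−i}.
At t = 36 h (j=6): Q = (2.7/1)·2.8 + (3.2/1)·3.9 = 20.0 cfs.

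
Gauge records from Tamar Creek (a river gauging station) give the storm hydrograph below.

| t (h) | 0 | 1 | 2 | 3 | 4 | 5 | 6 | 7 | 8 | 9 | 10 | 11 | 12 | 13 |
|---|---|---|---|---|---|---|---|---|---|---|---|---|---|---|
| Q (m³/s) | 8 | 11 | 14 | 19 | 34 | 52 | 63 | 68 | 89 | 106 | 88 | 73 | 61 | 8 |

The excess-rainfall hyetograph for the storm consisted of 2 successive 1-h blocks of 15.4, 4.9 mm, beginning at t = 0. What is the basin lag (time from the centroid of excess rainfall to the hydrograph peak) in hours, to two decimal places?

t_L ≈ 8.26 h

Centroid of excess rainfall: t_c = Σ P_i·t̄_i / ΣP_i = 0.7414 h (block centres at 0.5, 1.5 h).
Hydrograph peak occurs at t = 9 h, so basin lag t_L = 9 − 0.7414 = 8.26 h.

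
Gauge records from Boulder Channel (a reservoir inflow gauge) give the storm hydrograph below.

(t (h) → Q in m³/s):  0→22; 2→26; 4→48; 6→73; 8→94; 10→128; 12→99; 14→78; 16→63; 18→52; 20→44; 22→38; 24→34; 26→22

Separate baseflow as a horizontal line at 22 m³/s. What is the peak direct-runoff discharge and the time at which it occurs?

Subtracting baseflow gives direct-runoff ordinates: 0.0, 4.0, 26.0, 51.0, 72.0, 106.0, 77.0, 56.0, 41.0, 30.0, 22.0, 16.0, 12.0, 0.0 m³/s.
The maximum is 106.0 m³/s, occurring at the reading for t = 10 h.

Q_p = 106.0 m³/s at t = 10 h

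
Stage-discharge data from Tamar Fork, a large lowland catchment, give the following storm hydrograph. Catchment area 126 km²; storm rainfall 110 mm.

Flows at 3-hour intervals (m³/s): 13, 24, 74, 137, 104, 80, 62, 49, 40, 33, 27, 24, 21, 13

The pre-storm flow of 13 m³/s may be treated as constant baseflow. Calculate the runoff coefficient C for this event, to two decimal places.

ΣQ_DR = 519.0 m³/s; V = ΣQ_DR·Δt = 5.605 × 10^6 m³.
Runoff depth d = V / A = 44.49 mm.
C = d / P = 44.49 / 110 = 0.40.

C ≈ 0.40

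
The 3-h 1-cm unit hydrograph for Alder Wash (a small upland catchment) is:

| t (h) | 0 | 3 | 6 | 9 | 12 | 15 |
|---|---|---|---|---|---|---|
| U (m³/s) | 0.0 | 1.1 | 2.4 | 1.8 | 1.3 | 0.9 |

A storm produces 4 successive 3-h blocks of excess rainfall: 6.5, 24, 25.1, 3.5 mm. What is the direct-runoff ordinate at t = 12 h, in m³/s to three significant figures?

Q ≈ 11.6 m³/s

By discrete convolution, Q_j = Σ (P_i / 10 mm) · U_{j−i}.
At t = 12 h (j=4): Q = (6.5/10)·1.3 + (24/10)·1.8 + (25.1/10)·2.4 + (3.5/10)·1.1 = 11.6 m³/s.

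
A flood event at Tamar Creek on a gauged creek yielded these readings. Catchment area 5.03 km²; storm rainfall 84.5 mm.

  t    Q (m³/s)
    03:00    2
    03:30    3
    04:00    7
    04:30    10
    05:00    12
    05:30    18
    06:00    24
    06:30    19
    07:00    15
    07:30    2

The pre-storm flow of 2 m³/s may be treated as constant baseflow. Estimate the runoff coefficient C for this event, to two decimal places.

ΣQ_DR = 92.00 m³/s; V = ΣQ_DR·Δt = 1.656 × 10^5 m³.
Runoff depth d = V / A = 32.92 mm.
C = d / P = 32.92 / 84.5 = 0.39.

C ≈ 0.39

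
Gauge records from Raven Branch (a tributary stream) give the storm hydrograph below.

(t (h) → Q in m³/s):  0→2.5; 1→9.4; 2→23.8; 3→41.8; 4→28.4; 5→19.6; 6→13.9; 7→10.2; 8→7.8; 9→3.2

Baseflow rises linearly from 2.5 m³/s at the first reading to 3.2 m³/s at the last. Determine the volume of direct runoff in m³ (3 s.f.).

V ≈ 4.76 × 10^5 m³

Direct-runoff ordinates (Q − Q_b): 0.00, 6.82, 21.14, 39.07, 25.59, 16.71, 10.93, 7.16, 4.68, 0.00 m³/s.
ΣQ_DR = 132.1 m³/s.
With Δt = 1 h = 3600 s, V = ΣQ_DR · Δt = 132.1 × 3600 = 4.76 × 10^5 m³.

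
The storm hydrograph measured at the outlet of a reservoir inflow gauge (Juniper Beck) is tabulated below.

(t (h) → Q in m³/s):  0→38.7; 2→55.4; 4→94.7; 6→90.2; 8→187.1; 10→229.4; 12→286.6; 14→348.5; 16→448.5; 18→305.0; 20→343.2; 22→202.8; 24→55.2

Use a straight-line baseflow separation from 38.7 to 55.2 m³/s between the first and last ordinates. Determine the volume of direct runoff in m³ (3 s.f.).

V ≈ 1.49 × 10^7 m³

Direct-runoff ordinates (Q − Q_b): 0.00, 15.32, 53.25, 47.38, 142.90, 183.82, 239.65, 300.18, 398.80, 253.93, 290.75, 148.97, 0.00 m³/s.
ΣQ_DR = 2075 m³/s.
With Δt = 2 h = 7200 s, V = ΣQ_DR · Δt = 2075 × 7200 = 1.49 × 10^7 m³.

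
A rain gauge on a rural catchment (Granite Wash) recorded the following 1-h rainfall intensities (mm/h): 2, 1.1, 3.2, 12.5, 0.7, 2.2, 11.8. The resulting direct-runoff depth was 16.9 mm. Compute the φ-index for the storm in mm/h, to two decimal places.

Only the 2 blocks with intensity above φ contribute runoff: 12.5, 11.8 mm/h.
Σ(I−φ)·Δt = d  ⇒  (12.5+11.8 − 2φ)·1 = 16.9
φ = (24.30 − 16.9/1) / 2 = 3.70 mm/h.

φ ≈ 3.70 mm/h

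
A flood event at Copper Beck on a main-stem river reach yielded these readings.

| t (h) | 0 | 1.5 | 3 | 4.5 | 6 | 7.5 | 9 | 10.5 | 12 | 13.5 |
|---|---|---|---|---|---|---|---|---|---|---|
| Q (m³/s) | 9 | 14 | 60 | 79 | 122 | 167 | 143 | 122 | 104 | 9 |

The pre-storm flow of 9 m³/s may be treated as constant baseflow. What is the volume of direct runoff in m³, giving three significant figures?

Direct-runoff ordinates (Q − Q_b): 0.0, 5.0, 51.0, 70.0, 113.0, 158.0, 134.0, 113.0, 95.0, 0.0 m³/s.
ΣQ_DR = 739.0 m³/s.
With Δt = 1.5 h = 5400 s, V = ΣQ_DR · Δt = 739.0 × 5400 = 3.99 × 10^6 m³.

V ≈ 3.99 × 10^6 m³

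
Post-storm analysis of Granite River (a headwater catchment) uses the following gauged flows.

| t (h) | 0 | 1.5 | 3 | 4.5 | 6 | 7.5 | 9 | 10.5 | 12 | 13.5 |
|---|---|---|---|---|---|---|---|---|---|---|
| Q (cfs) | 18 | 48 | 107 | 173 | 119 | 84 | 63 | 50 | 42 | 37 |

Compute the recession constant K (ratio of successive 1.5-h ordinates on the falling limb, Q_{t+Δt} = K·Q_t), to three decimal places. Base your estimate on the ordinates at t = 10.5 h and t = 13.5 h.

Using the recession-limb readings at t = 10.5 h and t = 13.5 h: Q falls from 50 to 37 cfs over 2 intervals.
K = (Q₂/Q₁)^(1/2) = (37/50)^(1/2) = 0.860.

K ≈ 0.860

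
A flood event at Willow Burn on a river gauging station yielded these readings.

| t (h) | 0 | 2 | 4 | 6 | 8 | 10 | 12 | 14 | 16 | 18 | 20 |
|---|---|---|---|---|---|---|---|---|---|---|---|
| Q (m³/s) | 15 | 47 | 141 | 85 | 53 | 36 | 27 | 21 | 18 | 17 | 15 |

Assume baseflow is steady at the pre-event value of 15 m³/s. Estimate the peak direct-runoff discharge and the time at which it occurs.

Q_p = 126.0 m³/s at t = 4 h

Subtracting baseflow gives direct-runoff ordinates: 0.0, 32.0, 126.0, 70.0, 38.0, 21.0, 12.0, 6.0, 3.0, 2.0, 0.0 m³/s.
The maximum is 126.0 m³/s, occurring at the reading for t = 4 h.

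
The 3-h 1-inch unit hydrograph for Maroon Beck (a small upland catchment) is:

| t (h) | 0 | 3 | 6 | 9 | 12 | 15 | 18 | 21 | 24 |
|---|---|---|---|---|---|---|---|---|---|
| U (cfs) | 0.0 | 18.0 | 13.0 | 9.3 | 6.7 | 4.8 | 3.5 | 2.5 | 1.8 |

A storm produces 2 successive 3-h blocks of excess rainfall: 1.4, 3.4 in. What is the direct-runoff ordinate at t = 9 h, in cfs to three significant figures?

Q ≈ 57.2 cfs

By discrete convolution, Q_j = Σ (P_i / 1 in) · U_{j−i}.
At t = 9 h (j=3): Q = (1.4/1)·9.3 + (3.4/1)·13.0 = 57.2 cfs.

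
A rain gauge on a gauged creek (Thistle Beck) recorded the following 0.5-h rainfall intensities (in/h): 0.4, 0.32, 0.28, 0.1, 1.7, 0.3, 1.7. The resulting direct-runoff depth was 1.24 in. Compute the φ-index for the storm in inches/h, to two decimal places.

Only the 2 blocks with intensity above φ contribute runoff: 1.7, 1.7 in/h.
Σ(I−φ)·Δt = d  ⇒  (1.7+1.7 − 2φ)·0.5 = 1.24
φ = (3.400 − 1.24/0.5) / 2 = 0.46 in/h.

φ ≈ 0.46 in/h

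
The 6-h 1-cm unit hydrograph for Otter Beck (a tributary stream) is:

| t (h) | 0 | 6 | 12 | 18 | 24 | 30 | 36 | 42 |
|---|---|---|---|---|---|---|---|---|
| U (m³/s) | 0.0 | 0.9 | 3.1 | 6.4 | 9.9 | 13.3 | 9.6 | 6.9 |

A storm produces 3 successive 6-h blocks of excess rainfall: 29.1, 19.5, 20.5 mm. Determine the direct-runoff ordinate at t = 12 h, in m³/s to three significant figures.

Q ≈ 10.8 m³/s

By discrete convolution, Q_j = Σ (P_i / 10 mm) · U_{j−i}.
At t = 12 h (j=2): Q = (29.1/10)·3.1 + (19.5/10)·0.9 + (20.5/10)·0.0 = 10.8 m³/s.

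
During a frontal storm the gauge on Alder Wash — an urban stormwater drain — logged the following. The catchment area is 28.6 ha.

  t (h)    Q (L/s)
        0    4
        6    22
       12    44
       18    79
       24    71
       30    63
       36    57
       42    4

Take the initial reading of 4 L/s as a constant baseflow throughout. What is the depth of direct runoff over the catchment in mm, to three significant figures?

Direct runoff: 0.0, 18.0, 40.0, 75.0, 67.0, 59.0, 53.0, 0.0 L/s; ΣQ_DR = 312.0 L/s.
V = ΣQ_DR · Δt = 312.0 × 21600 s = 6.739 × 10^6 L.
Over A = 28.6 ha, depth = V / A = 23.6 mm.

d ≈ 23.6 mm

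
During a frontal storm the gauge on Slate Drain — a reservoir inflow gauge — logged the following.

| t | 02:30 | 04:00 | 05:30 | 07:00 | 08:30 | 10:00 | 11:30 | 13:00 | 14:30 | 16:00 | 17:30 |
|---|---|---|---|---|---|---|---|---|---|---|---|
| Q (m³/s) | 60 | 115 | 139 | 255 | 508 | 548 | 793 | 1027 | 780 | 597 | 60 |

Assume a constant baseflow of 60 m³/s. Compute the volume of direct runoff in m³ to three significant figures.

V ≈ 2.28 × 10^7 m³

Direct-runoff ordinates (Q − Q_b): 0.0, 55.0, 79.0, 195.0, 448.0, 488.0, 733.0, 967.0, 720.0, 537.0, 0.0 m³/s.
ΣQ_DR = 4222 m³/s.
With Δt = 1.5 h = 5400 s, V = ΣQ_DR · Δt = 4222 × 5400 = 2.28 × 10^7 m³.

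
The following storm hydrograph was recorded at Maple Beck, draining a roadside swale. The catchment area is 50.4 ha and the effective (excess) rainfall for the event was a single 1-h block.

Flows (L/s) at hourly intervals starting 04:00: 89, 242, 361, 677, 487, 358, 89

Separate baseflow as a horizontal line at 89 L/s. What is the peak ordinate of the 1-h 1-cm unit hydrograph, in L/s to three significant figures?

Direct runoff: 0.0, 153.0, 272.0, 588.0, 398.0, 269.0, 0.0 L/s; ΣQ_DR = 1680 L/s, peak = 588.0 L/s.
Runoff depth d = ΣQ_DR·Δt / A = 1680 × 3600 / (50.4 ha) = 12.00 mm.
The 1-cm UH is the DRH scaled by (10 mm)/d, so U_p = 588.0 × 10/12.00 = 490 L/s.

U_p ≈ 490 L/s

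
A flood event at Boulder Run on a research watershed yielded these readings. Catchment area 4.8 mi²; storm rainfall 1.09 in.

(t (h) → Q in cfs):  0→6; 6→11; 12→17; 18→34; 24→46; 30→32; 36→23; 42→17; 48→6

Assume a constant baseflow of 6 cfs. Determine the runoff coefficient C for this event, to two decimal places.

ΣQ_DR = 138.0 cfs; V = ΣQ_DR·Δt = 2.981 × 10^6 ft³.
Runoff depth d = V / A = 0.2673 in.
C = d / P = 0.2673 / 1.09 = 0.25.

C ≈ 0.25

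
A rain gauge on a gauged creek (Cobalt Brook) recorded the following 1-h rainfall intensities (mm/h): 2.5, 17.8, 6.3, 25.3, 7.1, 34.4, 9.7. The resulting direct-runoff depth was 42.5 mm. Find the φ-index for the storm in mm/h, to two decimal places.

φ ≈ 11.67 mm/h

Only the 3 blocks with intensity above φ contribute runoff: 17.8, 25.3, 34.4 mm/h.
Σ(I−φ)·Δt = d  ⇒  (17.8+25.3+34.4 − 3φ)·1 = 42.5
φ = (77.50 − 42.5/1) / 3 = 11.67 mm/h.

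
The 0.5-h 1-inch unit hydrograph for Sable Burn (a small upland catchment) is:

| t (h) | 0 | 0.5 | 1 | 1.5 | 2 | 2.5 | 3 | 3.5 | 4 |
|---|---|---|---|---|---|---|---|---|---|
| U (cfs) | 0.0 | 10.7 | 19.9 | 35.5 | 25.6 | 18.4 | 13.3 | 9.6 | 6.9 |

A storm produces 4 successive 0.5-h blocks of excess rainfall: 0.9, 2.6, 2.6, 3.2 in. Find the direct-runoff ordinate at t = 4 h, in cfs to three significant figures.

By discrete convolution, Q_j = Σ (P_i / 1 in) · U_{j−i}.
At t = 4 h (j=8): Q = (0.9/1)·6.9 + (2.6/1)·9.6 + (2.6/1)·13.3 + (3.2/1)·18.4 = 125 cfs.

Q ≈ 125 cfs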